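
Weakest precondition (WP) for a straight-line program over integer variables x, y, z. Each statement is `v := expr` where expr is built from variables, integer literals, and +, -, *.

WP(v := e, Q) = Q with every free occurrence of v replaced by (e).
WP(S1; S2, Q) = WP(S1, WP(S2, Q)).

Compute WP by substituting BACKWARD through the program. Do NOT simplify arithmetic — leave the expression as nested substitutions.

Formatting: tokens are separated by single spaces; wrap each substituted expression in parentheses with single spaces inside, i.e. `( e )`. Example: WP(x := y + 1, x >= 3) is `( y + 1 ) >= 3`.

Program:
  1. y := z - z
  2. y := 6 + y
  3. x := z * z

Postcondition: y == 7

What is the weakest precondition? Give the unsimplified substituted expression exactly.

post: y == 7
stmt 3: x := z * z  -- replace 0 occurrence(s) of x with (z * z)
  => y == 7
stmt 2: y := 6 + y  -- replace 1 occurrence(s) of y with (6 + y)
  => ( 6 + y ) == 7
stmt 1: y := z - z  -- replace 1 occurrence(s) of y with (z - z)
  => ( 6 + ( z - z ) ) == 7

Answer: ( 6 + ( z - z ) ) == 7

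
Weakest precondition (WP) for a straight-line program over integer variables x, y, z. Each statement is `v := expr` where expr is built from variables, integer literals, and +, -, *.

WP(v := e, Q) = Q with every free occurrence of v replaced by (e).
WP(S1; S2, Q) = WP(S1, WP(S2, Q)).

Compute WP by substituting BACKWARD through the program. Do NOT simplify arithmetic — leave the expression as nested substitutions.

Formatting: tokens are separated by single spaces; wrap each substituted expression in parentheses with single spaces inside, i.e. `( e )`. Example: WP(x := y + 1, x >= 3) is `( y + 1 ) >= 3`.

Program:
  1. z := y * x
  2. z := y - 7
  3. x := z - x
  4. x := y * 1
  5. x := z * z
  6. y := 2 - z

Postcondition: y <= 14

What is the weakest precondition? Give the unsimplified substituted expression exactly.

Answer: ( 2 - ( y - 7 ) ) <= 14

Derivation:
post: y <= 14
stmt 6: y := 2 - z  -- replace 1 occurrence(s) of y with (2 - z)
  => ( 2 - z ) <= 14
stmt 5: x := z * z  -- replace 0 occurrence(s) of x with (z * z)
  => ( 2 - z ) <= 14
stmt 4: x := y * 1  -- replace 0 occurrence(s) of x with (y * 1)
  => ( 2 - z ) <= 14
stmt 3: x := z - x  -- replace 0 occurrence(s) of x with (z - x)
  => ( 2 - z ) <= 14
stmt 2: z := y - 7  -- replace 1 occurrence(s) of z with (y - 7)
  => ( 2 - ( y - 7 ) ) <= 14
stmt 1: z := y * x  -- replace 0 occurrence(s) of z with (y * x)
  => ( 2 - ( y - 7 ) ) <= 14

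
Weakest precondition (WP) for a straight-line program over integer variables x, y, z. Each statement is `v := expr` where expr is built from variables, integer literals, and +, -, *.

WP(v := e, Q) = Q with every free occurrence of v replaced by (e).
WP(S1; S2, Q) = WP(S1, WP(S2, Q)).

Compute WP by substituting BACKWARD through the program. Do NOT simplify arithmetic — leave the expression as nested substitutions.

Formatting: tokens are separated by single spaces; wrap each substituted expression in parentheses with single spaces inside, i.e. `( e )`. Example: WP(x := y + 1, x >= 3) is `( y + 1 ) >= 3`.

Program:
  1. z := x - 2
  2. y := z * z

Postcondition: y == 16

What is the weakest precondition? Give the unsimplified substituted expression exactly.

Answer: ( ( x - 2 ) * ( x - 2 ) ) == 16

Derivation:
post: y == 16
stmt 2: y := z * z  -- replace 1 occurrence(s) of y with (z * z)
  => ( z * z ) == 16
stmt 1: z := x - 2  -- replace 2 occurrence(s) of z with (x - 2)
  => ( ( x - 2 ) * ( x - 2 ) ) == 16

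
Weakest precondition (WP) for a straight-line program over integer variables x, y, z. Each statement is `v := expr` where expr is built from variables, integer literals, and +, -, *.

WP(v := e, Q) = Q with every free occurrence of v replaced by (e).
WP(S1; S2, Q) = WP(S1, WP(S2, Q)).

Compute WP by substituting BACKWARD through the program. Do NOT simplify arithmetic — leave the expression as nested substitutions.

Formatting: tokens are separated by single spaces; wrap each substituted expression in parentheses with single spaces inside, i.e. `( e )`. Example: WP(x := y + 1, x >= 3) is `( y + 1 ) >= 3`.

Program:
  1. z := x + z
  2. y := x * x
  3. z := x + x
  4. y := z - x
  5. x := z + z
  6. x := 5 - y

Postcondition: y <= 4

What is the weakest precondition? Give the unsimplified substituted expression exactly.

post: y <= 4
stmt 6: x := 5 - y  -- replace 0 occurrence(s) of x with (5 - y)
  => y <= 4
stmt 5: x := z + z  -- replace 0 occurrence(s) of x with (z + z)
  => y <= 4
stmt 4: y := z - x  -- replace 1 occurrence(s) of y with (z - x)
  => ( z - x ) <= 4
stmt 3: z := x + x  -- replace 1 occurrence(s) of z with (x + x)
  => ( ( x + x ) - x ) <= 4
stmt 2: y := x * x  -- replace 0 occurrence(s) of y with (x * x)
  => ( ( x + x ) - x ) <= 4
stmt 1: z := x + z  -- replace 0 occurrence(s) of z with (x + z)
  => ( ( x + x ) - x ) <= 4

Answer: ( ( x + x ) - x ) <= 4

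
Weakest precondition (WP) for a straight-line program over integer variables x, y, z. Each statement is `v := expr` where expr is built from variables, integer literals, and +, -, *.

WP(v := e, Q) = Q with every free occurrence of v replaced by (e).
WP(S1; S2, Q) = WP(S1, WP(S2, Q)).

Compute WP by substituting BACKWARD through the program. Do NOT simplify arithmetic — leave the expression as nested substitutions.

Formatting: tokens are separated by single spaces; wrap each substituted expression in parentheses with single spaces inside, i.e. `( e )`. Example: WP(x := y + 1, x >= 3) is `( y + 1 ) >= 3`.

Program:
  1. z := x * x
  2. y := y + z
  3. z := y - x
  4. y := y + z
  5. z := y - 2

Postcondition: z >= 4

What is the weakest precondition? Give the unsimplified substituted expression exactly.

post: z >= 4
stmt 5: z := y - 2  -- replace 1 occurrence(s) of z with (y - 2)
  => ( y - 2 ) >= 4
stmt 4: y := y + z  -- replace 1 occurrence(s) of y with (y + z)
  => ( ( y + z ) - 2 ) >= 4
stmt 3: z := y - x  -- replace 1 occurrence(s) of z with (y - x)
  => ( ( y + ( y - x ) ) - 2 ) >= 4
stmt 2: y := y + z  -- replace 2 occurrence(s) of y with (y + z)
  => ( ( ( y + z ) + ( ( y + z ) - x ) ) - 2 ) >= 4
stmt 1: z := x * x  -- replace 2 occurrence(s) of z with (x * x)
  => ( ( ( y + ( x * x ) ) + ( ( y + ( x * x ) ) - x ) ) - 2 ) >= 4

Answer: ( ( ( y + ( x * x ) ) + ( ( y + ( x * x ) ) - x ) ) - 2 ) >= 4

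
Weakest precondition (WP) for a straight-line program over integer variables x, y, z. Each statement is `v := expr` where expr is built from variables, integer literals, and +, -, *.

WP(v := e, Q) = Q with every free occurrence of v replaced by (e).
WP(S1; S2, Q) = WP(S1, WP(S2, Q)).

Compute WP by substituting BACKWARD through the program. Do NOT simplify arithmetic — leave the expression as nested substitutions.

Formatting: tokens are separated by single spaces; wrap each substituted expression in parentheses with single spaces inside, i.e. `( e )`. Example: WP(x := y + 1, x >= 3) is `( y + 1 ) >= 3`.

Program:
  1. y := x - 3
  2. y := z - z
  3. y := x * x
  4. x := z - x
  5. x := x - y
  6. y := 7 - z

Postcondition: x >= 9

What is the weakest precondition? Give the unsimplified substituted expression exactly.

post: x >= 9
stmt 6: y := 7 - z  -- replace 0 occurrence(s) of y with (7 - z)
  => x >= 9
stmt 5: x := x - y  -- replace 1 occurrence(s) of x with (x - y)
  => ( x - y ) >= 9
stmt 4: x := z - x  -- replace 1 occurrence(s) of x with (z - x)
  => ( ( z - x ) - y ) >= 9
stmt 3: y := x * x  -- replace 1 occurrence(s) of y with (x * x)
  => ( ( z - x ) - ( x * x ) ) >= 9
stmt 2: y := z - z  -- replace 0 occurrence(s) of y with (z - z)
  => ( ( z - x ) - ( x * x ) ) >= 9
stmt 1: y := x - 3  -- replace 0 occurrence(s) of y with (x - 3)
  => ( ( z - x ) - ( x * x ) ) >= 9

Answer: ( ( z - x ) - ( x * x ) ) >= 9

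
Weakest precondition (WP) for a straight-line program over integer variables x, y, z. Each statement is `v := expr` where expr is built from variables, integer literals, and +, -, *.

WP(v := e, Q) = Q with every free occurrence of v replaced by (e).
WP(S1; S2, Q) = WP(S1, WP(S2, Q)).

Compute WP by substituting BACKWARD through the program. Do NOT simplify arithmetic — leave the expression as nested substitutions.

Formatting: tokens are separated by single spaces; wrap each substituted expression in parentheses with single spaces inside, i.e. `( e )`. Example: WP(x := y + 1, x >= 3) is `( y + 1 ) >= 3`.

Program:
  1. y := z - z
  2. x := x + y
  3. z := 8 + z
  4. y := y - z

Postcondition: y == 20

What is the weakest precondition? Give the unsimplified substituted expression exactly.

Answer: ( ( z - z ) - ( 8 + z ) ) == 20

Derivation:
post: y == 20
stmt 4: y := y - z  -- replace 1 occurrence(s) of y with (y - z)
  => ( y - z ) == 20
stmt 3: z := 8 + z  -- replace 1 occurrence(s) of z with (8 + z)
  => ( y - ( 8 + z ) ) == 20
stmt 2: x := x + y  -- replace 0 occurrence(s) of x with (x + y)
  => ( y - ( 8 + z ) ) == 20
stmt 1: y := z - z  -- replace 1 occurrence(s) of y with (z - z)
  => ( ( z - z ) - ( 8 + z ) ) == 20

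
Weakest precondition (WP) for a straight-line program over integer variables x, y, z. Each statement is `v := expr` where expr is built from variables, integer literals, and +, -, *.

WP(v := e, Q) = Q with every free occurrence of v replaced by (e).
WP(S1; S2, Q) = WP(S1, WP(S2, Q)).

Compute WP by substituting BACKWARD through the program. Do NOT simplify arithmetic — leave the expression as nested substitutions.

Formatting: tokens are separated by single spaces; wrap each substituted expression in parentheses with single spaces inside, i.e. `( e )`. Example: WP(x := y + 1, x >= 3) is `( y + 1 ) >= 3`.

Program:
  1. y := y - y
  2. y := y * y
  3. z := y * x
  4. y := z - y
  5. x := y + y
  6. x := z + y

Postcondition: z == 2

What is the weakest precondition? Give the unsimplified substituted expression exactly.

Answer: ( ( ( y - y ) * ( y - y ) ) * x ) == 2

Derivation:
post: z == 2
stmt 6: x := z + y  -- replace 0 occurrence(s) of x with (z + y)
  => z == 2
stmt 5: x := y + y  -- replace 0 occurrence(s) of x with (y + y)
  => z == 2
stmt 4: y := z - y  -- replace 0 occurrence(s) of y with (z - y)
  => z == 2
stmt 3: z := y * x  -- replace 1 occurrence(s) of z with (y * x)
  => ( y * x ) == 2
stmt 2: y := y * y  -- replace 1 occurrence(s) of y with (y * y)
  => ( ( y * y ) * x ) == 2
stmt 1: y := y - y  -- replace 2 occurrence(s) of y with (y - y)
  => ( ( ( y - y ) * ( y - y ) ) * x ) == 2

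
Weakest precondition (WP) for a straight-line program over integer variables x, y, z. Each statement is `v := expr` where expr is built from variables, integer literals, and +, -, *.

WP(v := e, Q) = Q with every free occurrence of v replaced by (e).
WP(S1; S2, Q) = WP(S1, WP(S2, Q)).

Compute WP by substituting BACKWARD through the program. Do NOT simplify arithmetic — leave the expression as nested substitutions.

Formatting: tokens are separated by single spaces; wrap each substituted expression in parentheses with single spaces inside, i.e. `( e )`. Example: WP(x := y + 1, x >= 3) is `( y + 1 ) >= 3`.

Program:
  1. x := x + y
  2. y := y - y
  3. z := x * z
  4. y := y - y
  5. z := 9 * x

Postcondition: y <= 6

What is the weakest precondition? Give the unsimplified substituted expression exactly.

post: y <= 6
stmt 5: z := 9 * x  -- replace 0 occurrence(s) of z with (9 * x)
  => y <= 6
stmt 4: y := y - y  -- replace 1 occurrence(s) of y with (y - y)
  => ( y - y ) <= 6
stmt 3: z := x * z  -- replace 0 occurrence(s) of z with (x * z)
  => ( y - y ) <= 6
stmt 2: y := y - y  -- replace 2 occurrence(s) of y with (y - y)
  => ( ( y - y ) - ( y - y ) ) <= 6
stmt 1: x := x + y  -- replace 0 occurrence(s) of x with (x + y)
  => ( ( y - y ) - ( y - y ) ) <= 6

Answer: ( ( y - y ) - ( y - y ) ) <= 6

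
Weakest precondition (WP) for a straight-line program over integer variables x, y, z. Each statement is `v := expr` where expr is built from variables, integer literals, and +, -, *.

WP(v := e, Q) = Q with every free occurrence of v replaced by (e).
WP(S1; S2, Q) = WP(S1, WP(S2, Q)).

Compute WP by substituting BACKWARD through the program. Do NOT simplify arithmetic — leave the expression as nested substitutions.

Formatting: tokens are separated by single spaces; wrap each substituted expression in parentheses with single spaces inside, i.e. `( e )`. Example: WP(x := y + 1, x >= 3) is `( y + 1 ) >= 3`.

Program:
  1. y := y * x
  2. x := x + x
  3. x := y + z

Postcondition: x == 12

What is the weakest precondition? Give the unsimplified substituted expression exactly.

Answer: ( ( y * x ) + z ) == 12

Derivation:
post: x == 12
stmt 3: x := y + z  -- replace 1 occurrence(s) of x with (y + z)
  => ( y + z ) == 12
stmt 2: x := x + x  -- replace 0 occurrence(s) of x with (x + x)
  => ( y + z ) == 12
stmt 1: y := y * x  -- replace 1 occurrence(s) of y with (y * x)
  => ( ( y * x ) + z ) == 12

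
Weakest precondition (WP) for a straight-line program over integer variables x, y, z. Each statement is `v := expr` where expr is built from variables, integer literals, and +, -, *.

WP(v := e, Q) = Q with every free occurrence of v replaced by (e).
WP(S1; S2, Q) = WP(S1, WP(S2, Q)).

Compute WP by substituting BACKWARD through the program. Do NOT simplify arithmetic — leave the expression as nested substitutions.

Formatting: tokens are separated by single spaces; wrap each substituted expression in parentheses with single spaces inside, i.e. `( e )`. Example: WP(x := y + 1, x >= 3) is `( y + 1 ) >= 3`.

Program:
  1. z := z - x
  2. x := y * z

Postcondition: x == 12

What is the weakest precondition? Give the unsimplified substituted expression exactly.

Answer: ( y * ( z - x ) ) == 12

Derivation:
post: x == 12
stmt 2: x := y * z  -- replace 1 occurrence(s) of x with (y * z)
  => ( y * z ) == 12
stmt 1: z := z - x  -- replace 1 occurrence(s) of z with (z - x)
  => ( y * ( z - x ) ) == 12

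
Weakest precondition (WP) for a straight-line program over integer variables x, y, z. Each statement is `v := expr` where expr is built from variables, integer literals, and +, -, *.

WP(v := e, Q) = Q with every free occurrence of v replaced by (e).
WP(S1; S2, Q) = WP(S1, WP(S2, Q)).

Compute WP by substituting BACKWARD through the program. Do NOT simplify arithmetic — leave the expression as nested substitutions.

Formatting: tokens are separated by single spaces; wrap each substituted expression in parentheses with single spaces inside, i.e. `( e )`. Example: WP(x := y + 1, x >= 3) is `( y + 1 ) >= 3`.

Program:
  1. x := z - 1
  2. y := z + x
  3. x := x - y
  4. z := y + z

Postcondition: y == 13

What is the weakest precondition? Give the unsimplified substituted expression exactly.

post: y == 13
stmt 4: z := y + z  -- replace 0 occurrence(s) of z with (y + z)
  => y == 13
stmt 3: x := x - y  -- replace 0 occurrence(s) of x with (x - y)
  => y == 13
stmt 2: y := z + x  -- replace 1 occurrence(s) of y with (z + x)
  => ( z + x ) == 13
stmt 1: x := z - 1  -- replace 1 occurrence(s) of x with (z - 1)
  => ( z + ( z - 1 ) ) == 13

Answer: ( z + ( z - 1 ) ) == 13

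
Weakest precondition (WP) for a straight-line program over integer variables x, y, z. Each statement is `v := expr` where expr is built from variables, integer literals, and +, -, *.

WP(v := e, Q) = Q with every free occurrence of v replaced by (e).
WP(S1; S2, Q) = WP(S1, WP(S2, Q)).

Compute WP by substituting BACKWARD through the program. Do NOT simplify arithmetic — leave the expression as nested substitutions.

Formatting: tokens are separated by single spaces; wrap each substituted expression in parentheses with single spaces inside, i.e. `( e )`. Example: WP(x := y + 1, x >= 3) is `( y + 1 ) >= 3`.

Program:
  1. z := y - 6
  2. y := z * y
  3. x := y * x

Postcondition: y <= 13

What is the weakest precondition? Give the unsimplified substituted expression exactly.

post: y <= 13
stmt 3: x := y * x  -- replace 0 occurrence(s) of x with (y * x)
  => y <= 13
stmt 2: y := z * y  -- replace 1 occurrence(s) of y with (z * y)
  => ( z * y ) <= 13
stmt 1: z := y - 6  -- replace 1 occurrence(s) of z with (y - 6)
  => ( ( y - 6 ) * y ) <= 13

Answer: ( ( y - 6 ) * y ) <= 13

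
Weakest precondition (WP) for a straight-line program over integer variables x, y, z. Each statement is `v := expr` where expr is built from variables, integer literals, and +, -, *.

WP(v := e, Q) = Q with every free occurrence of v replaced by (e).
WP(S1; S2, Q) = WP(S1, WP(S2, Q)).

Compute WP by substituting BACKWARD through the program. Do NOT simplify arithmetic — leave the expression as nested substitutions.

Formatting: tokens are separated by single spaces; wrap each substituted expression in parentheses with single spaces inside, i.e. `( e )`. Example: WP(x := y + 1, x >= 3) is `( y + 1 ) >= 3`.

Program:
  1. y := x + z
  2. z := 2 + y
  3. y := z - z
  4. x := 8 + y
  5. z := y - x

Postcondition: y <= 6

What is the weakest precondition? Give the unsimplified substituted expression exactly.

post: y <= 6
stmt 5: z := y - x  -- replace 0 occurrence(s) of z with (y - x)
  => y <= 6
stmt 4: x := 8 + y  -- replace 0 occurrence(s) of x with (8 + y)
  => y <= 6
stmt 3: y := z - z  -- replace 1 occurrence(s) of y with (z - z)
  => ( z - z ) <= 6
stmt 2: z := 2 + y  -- replace 2 occurrence(s) of z with (2 + y)
  => ( ( 2 + y ) - ( 2 + y ) ) <= 6
stmt 1: y := x + z  -- replace 2 occurrence(s) of y with (x + z)
  => ( ( 2 + ( x + z ) ) - ( 2 + ( x + z ) ) ) <= 6

Answer: ( ( 2 + ( x + z ) ) - ( 2 + ( x + z ) ) ) <= 6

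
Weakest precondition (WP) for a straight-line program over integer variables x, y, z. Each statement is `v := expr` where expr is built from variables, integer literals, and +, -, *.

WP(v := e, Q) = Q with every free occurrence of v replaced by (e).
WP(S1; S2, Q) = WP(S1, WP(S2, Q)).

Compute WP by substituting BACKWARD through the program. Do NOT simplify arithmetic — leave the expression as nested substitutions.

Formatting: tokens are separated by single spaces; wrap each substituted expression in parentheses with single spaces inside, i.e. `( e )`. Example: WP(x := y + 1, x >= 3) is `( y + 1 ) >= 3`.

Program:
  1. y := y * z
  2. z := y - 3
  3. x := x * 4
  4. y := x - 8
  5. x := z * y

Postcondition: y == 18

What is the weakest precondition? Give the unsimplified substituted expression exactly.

Answer: ( ( x * 4 ) - 8 ) == 18

Derivation:
post: y == 18
stmt 5: x := z * y  -- replace 0 occurrence(s) of x with (z * y)
  => y == 18
stmt 4: y := x - 8  -- replace 1 occurrence(s) of y with (x - 8)
  => ( x - 8 ) == 18
stmt 3: x := x * 4  -- replace 1 occurrence(s) of x with (x * 4)
  => ( ( x * 4 ) - 8 ) == 18
stmt 2: z := y - 3  -- replace 0 occurrence(s) of z with (y - 3)
  => ( ( x * 4 ) - 8 ) == 18
stmt 1: y := y * z  -- replace 0 occurrence(s) of y with (y * z)
  => ( ( x * 4 ) - 8 ) == 18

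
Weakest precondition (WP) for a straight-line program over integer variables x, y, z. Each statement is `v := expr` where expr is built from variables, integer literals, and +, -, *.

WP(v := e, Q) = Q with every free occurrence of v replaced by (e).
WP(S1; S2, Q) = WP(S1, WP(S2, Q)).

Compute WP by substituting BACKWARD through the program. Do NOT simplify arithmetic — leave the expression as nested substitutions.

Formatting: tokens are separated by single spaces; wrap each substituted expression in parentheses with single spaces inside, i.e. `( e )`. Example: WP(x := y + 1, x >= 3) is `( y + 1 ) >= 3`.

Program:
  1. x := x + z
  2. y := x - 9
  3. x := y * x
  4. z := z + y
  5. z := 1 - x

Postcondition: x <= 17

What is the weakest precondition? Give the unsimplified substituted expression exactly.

post: x <= 17
stmt 5: z := 1 - x  -- replace 0 occurrence(s) of z with (1 - x)
  => x <= 17
stmt 4: z := z + y  -- replace 0 occurrence(s) of z with (z + y)
  => x <= 17
stmt 3: x := y * x  -- replace 1 occurrence(s) of x with (y * x)
  => ( y * x ) <= 17
stmt 2: y := x - 9  -- replace 1 occurrence(s) of y with (x - 9)
  => ( ( x - 9 ) * x ) <= 17
stmt 1: x := x + z  -- replace 2 occurrence(s) of x with (x + z)
  => ( ( ( x + z ) - 9 ) * ( x + z ) ) <= 17

Answer: ( ( ( x + z ) - 9 ) * ( x + z ) ) <= 17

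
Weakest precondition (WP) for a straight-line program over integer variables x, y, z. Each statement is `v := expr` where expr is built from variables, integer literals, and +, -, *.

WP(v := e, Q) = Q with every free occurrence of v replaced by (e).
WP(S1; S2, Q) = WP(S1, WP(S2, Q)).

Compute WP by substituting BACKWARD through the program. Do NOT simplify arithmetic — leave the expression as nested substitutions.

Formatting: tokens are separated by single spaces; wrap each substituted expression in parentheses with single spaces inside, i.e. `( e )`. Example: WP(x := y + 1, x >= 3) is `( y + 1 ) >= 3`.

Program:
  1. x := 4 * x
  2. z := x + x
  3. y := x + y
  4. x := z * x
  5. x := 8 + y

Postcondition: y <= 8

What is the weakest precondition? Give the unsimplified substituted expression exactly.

post: y <= 8
stmt 5: x := 8 + y  -- replace 0 occurrence(s) of x with (8 + y)
  => y <= 8
stmt 4: x := z * x  -- replace 0 occurrence(s) of x with (z * x)
  => y <= 8
stmt 3: y := x + y  -- replace 1 occurrence(s) of y with (x + y)
  => ( x + y ) <= 8
stmt 2: z := x + x  -- replace 0 occurrence(s) of z with (x + x)
  => ( x + y ) <= 8
stmt 1: x := 4 * x  -- replace 1 occurrence(s) of x with (4 * x)
  => ( ( 4 * x ) + y ) <= 8

Answer: ( ( 4 * x ) + y ) <= 8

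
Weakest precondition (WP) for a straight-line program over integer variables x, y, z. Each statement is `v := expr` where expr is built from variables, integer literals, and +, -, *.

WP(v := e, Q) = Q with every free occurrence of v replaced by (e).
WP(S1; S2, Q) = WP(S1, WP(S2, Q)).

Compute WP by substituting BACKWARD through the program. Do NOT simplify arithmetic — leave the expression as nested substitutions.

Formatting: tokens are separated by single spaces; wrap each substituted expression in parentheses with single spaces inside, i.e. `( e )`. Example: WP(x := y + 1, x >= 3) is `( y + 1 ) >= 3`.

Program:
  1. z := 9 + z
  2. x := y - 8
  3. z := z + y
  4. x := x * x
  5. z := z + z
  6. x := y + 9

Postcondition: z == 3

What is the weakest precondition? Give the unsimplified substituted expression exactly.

post: z == 3
stmt 6: x := y + 9  -- replace 0 occurrence(s) of x with (y + 9)
  => z == 3
stmt 5: z := z + z  -- replace 1 occurrence(s) of z with (z + z)
  => ( z + z ) == 3
stmt 4: x := x * x  -- replace 0 occurrence(s) of x with (x * x)
  => ( z + z ) == 3
stmt 3: z := z + y  -- replace 2 occurrence(s) of z with (z + y)
  => ( ( z + y ) + ( z + y ) ) == 3
stmt 2: x := y - 8  -- replace 0 occurrence(s) of x with (y - 8)
  => ( ( z + y ) + ( z + y ) ) == 3
stmt 1: z := 9 + z  -- replace 2 occurrence(s) of z with (9 + z)
  => ( ( ( 9 + z ) + y ) + ( ( 9 + z ) + y ) ) == 3

Answer: ( ( ( 9 + z ) + y ) + ( ( 9 + z ) + y ) ) == 3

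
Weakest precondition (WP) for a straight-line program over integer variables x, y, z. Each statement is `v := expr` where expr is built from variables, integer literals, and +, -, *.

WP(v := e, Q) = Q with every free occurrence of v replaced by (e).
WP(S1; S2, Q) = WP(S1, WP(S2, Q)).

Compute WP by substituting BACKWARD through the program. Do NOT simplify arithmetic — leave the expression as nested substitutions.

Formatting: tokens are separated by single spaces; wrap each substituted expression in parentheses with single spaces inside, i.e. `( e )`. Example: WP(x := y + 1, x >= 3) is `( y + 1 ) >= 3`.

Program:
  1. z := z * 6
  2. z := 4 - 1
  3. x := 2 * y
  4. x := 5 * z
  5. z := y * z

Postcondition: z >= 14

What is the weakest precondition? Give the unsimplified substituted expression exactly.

post: z >= 14
stmt 5: z := y * z  -- replace 1 occurrence(s) of z with (y * z)
  => ( y * z ) >= 14
stmt 4: x := 5 * z  -- replace 0 occurrence(s) of x with (5 * z)
  => ( y * z ) >= 14
stmt 3: x := 2 * y  -- replace 0 occurrence(s) of x with (2 * y)
  => ( y * z ) >= 14
stmt 2: z := 4 - 1  -- replace 1 occurrence(s) of z with (4 - 1)
  => ( y * ( 4 - 1 ) ) >= 14
stmt 1: z := z * 6  -- replace 0 occurrence(s) of z with (z * 6)
  => ( y * ( 4 - 1 ) ) >= 14

Answer: ( y * ( 4 - 1 ) ) >= 14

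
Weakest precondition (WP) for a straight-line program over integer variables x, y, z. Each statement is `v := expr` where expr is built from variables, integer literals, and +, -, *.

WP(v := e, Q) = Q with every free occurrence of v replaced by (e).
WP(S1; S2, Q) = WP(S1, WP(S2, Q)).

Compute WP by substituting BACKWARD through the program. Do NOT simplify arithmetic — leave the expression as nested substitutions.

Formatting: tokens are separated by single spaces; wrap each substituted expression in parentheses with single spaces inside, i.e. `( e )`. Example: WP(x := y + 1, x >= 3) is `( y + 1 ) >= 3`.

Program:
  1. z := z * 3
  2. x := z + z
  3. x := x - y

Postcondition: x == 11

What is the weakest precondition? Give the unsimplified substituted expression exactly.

Answer: ( ( ( z * 3 ) + ( z * 3 ) ) - y ) == 11

Derivation:
post: x == 11
stmt 3: x := x - y  -- replace 1 occurrence(s) of x with (x - y)
  => ( x - y ) == 11
stmt 2: x := z + z  -- replace 1 occurrence(s) of x with (z + z)
  => ( ( z + z ) - y ) == 11
stmt 1: z := z * 3  -- replace 2 occurrence(s) of z with (z * 3)
  => ( ( ( z * 3 ) + ( z * 3 ) ) - y ) == 11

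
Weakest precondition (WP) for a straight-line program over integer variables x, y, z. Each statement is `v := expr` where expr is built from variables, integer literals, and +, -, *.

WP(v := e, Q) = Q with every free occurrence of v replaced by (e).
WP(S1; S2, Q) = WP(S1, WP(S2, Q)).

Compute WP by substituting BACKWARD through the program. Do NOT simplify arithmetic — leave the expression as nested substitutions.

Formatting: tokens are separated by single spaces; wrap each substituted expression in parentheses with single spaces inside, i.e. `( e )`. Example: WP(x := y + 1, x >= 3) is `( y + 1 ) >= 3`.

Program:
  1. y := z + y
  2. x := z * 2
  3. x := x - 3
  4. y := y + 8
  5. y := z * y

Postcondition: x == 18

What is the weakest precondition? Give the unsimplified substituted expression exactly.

Answer: ( ( z * 2 ) - 3 ) == 18

Derivation:
post: x == 18
stmt 5: y := z * y  -- replace 0 occurrence(s) of y with (z * y)
  => x == 18
stmt 4: y := y + 8  -- replace 0 occurrence(s) of y with (y + 8)
  => x == 18
stmt 3: x := x - 3  -- replace 1 occurrence(s) of x with (x - 3)
  => ( x - 3 ) == 18
stmt 2: x := z * 2  -- replace 1 occurrence(s) of x with (z * 2)
  => ( ( z * 2 ) - 3 ) == 18
stmt 1: y := z + y  -- replace 0 occurrence(s) of y with (z + y)
  => ( ( z * 2 ) - 3 ) == 18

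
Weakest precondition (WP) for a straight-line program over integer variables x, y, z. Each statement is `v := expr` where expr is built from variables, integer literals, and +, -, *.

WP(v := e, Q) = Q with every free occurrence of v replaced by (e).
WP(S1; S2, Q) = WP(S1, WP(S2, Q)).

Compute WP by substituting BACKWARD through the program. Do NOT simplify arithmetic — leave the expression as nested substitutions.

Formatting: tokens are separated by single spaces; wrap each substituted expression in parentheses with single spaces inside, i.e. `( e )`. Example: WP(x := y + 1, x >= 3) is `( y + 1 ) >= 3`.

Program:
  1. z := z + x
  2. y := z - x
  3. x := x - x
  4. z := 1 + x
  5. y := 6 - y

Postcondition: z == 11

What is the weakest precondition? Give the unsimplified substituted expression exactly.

Answer: ( 1 + ( x - x ) ) == 11

Derivation:
post: z == 11
stmt 5: y := 6 - y  -- replace 0 occurrence(s) of y with (6 - y)
  => z == 11
stmt 4: z := 1 + x  -- replace 1 occurrence(s) of z with (1 + x)
  => ( 1 + x ) == 11
stmt 3: x := x - x  -- replace 1 occurrence(s) of x with (x - x)
  => ( 1 + ( x - x ) ) == 11
stmt 2: y := z - x  -- replace 0 occurrence(s) of y with (z - x)
  => ( 1 + ( x - x ) ) == 11
stmt 1: z := z + x  -- replace 0 occurrence(s) of z with (z + x)
  => ( 1 + ( x - x ) ) == 11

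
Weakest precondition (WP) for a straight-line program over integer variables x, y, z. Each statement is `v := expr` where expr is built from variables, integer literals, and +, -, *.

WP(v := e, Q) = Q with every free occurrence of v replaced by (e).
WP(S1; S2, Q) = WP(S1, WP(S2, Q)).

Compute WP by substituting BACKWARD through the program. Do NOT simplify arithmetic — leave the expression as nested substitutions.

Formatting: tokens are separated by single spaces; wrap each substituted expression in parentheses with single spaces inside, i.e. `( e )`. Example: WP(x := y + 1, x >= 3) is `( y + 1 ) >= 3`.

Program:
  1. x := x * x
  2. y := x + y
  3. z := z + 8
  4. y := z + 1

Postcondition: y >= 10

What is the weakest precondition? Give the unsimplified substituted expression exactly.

post: y >= 10
stmt 4: y := z + 1  -- replace 1 occurrence(s) of y with (z + 1)
  => ( z + 1 ) >= 10
stmt 3: z := z + 8  -- replace 1 occurrence(s) of z with (z + 8)
  => ( ( z + 8 ) + 1 ) >= 10
stmt 2: y := x + y  -- replace 0 occurrence(s) of y with (x + y)
  => ( ( z + 8 ) + 1 ) >= 10
stmt 1: x := x * x  -- replace 0 occurrence(s) of x with (x * x)
  => ( ( z + 8 ) + 1 ) >= 10

Answer: ( ( z + 8 ) + 1 ) >= 10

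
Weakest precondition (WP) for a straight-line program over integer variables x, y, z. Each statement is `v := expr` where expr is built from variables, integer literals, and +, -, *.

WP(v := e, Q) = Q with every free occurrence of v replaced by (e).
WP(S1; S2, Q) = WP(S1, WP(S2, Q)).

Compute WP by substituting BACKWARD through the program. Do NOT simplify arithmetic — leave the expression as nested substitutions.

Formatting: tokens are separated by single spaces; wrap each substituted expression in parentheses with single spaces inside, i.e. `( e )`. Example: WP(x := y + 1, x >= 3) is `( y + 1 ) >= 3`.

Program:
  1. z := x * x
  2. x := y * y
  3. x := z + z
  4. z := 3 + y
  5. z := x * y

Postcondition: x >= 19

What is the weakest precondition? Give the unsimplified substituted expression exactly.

post: x >= 19
stmt 5: z := x * y  -- replace 0 occurrence(s) of z with (x * y)
  => x >= 19
stmt 4: z := 3 + y  -- replace 0 occurrence(s) of z with (3 + y)
  => x >= 19
stmt 3: x := z + z  -- replace 1 occurrence(s) of x with (z + z)
  => ( z + z ) >= 19
stmt 2: x := y * y  -- replace 0 occurrence(s) of x with (y * y)
  => ( z + z ) >= 19
stmt 1: z := x * x  -- replace 2 occurrence(s) of z with (x * x)
  => ( ( x * x ) + ( x * x ) ) >= 19

Answer: ( ( x * x ) + ( x * x ) ) >= 19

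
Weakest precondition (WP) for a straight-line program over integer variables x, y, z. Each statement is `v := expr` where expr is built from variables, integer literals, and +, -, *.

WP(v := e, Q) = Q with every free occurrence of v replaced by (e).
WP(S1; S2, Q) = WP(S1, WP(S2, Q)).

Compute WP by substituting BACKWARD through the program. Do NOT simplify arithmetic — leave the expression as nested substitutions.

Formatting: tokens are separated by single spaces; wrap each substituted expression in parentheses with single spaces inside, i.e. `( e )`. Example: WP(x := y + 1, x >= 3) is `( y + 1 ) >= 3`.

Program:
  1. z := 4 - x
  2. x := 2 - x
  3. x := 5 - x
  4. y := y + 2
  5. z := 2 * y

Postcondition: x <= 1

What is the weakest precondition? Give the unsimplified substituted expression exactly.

Answer: ( 5 - ( 2 - x ) ) <= 1

Derivation:
post: x <= 1
stmt 5: z := 2 * y  -- replace 0 occurrence(s) of z with (2 * y)
  => x <= 1
stmt 4: y := y + 2  -- replace 0 occurrence(s) of y with (y + 2)
  => x <= 1
stmt 3: x := 5 - x  -- replace 1 occurrence(s) of x with (5 - x)
  => ( 5 - x ) <= 1
stmt 2: x := 2 - x  -- replace 1 occurrence(s) of x with (2 - x)
  => ( 5 - ( 2 - x ) ) <= 1
stmt 1: z := 4 - x  -- replace 0 occurrence(s) of z with (4 - x)
  => ( 5 - ( 2 - x ) ) <= 1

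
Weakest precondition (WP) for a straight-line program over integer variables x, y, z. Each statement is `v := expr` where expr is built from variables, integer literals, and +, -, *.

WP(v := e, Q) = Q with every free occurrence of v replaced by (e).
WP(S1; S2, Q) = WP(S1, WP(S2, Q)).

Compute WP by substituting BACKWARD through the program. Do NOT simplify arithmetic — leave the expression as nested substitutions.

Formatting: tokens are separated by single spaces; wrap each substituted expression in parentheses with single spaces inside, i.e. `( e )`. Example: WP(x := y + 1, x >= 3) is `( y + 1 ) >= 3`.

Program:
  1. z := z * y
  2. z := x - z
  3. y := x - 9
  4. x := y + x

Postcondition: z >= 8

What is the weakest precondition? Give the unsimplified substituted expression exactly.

Answer: ( x - ( z * y ) ) >= 8

Derivation:
post: z >= 8
stmt 4: x := y + x  -- replace 0 occurrence(s) of x with (y + x)
  => z >= 8
stmt 3: y := x - 9  -- replace 0 occurrence(s) of y with (x - 9)
  => z >= 8
stmt 2: z := x - z  -- replace 1 occurrence(s) of z with (x - z)
  => ( x - z ) >= 8
stmt 1: z := z * y  -- replace 1 occurrence(s) of z with (z * y)
  => ( x - ( z * y ) ) >= 8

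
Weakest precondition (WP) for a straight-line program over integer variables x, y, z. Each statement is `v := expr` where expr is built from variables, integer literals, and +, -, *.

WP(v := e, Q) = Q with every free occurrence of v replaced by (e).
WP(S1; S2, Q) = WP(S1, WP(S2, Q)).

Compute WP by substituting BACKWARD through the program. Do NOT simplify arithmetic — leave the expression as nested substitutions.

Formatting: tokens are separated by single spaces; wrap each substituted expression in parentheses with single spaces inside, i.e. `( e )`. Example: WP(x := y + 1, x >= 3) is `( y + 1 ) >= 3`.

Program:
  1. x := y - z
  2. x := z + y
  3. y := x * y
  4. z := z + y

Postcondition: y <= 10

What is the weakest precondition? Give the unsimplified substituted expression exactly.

Answer: ( ( z + y ) * y ) <= 10

Derivation:
post: y <= 10
stmt 4: z := z + y  -- replace 0 occurrence(s) of z with (z + y)
  => y <= 10
stmt 3: y := x * y  -- replace 1 occurrence(s) of y with (x * y)
  => ( x * y ) <= 10
stmt 2: x := z + y  -- replace 1 occurrence(s) of x with (z + y)
  => ( ( z + y ) * y ) <= 10
stmt 1: x := y - z  -- replace 0 occurrence(s) of x with (y - z)
  => ( ( z + y ) * y ) <= 10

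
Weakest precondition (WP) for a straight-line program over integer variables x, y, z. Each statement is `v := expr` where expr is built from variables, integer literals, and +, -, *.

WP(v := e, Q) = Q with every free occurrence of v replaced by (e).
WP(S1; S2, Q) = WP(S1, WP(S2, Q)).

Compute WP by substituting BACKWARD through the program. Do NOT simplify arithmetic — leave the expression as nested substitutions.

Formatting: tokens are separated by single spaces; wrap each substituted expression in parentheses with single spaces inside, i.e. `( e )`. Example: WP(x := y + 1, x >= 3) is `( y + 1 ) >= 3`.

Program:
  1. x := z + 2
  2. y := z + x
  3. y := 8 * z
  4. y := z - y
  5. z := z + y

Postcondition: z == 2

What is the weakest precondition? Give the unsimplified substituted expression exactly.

post: z == 2
stmt 5: z := z + y  -- replace 1 occurrence(s) of z with (z + y)
  => ( z + y ) == 2
stmt 4: y := z - y  -- replace 1 occurrence(s) of y with (z - y)
  => ( z + ( z - y ) ) == 2
stmt 3: y := 8 * z  -- replace 1 occurrence(s) of y with (8 * z)
  => ( z + ( z - ( 8 * z ) ) ) == 2
stmt 2: y := z + x  -- replace 0 occurrence(s) of y with (z + x)
  => ( z + ( z - ( 8 * z ) ) ) == 2
stmt 1: x := z + 2  -- replace 0 occurrence(s) of x with (z + 2)
  => ( z + ( z - ( 8 * z ) ) ) == 2

Answer: ( z + ( z - ( 8 * z ) ) ) == 2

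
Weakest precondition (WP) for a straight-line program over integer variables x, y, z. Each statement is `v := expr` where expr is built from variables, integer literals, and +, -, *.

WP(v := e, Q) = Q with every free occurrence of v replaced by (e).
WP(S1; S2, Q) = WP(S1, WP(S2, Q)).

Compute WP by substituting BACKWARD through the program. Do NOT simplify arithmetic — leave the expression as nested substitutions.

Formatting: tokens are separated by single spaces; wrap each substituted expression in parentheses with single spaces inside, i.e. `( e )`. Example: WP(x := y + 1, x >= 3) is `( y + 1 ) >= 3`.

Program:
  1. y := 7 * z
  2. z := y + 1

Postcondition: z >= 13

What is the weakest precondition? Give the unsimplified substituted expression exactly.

Answer: ( ( 7 * z ) + 1 ) >= 13

Derivation:
post: z >= 13
stmt 2: z := y + 1  -- replace 1 occurrence(s) of z with (y + 1)
  => ( y + 1 ) >= 13
stmt 1: y := 7 * z  -- replace 1 occurrence(s) of y with (7 * z)
  => ( ( 7 * z ) + 1 ) >= 13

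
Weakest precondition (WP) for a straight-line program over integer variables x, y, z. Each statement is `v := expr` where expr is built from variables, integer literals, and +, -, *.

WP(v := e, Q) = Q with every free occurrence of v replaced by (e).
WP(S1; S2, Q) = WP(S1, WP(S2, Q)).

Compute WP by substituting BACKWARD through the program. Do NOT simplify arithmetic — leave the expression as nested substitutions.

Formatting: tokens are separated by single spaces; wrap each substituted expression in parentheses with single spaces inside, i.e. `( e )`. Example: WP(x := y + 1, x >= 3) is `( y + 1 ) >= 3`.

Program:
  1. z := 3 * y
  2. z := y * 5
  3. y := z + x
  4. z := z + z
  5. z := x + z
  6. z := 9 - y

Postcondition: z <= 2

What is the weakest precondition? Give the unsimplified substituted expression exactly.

post: z <= 2
stmt 6: z := 9 - y  -- replace 1 occurrence(s) of z with (9 - y)
  => ( 9 - y ) <= 2
stmt 5: z := x + z  -- replace 0 occurrence(s) of z with (x + z)
  => ( 9 - y ) <= 2
stmt 4: z := z + z  -- replace 0 occurrence(s) of z with (z + z)
  => ( 9 - y ) <= 2
stmt 3: y := z + x  -- replace 1 occurrence(s) of y with (z + x)
  => ( 9 - ( z + x ) ) <= 2
stmt 2: z := y * 5  -- replace 1 occurrence(s) of z with (y * 5)
  => ( 9 - ( ( y * 5 ) + x ) ) <= 2
stmt 1: z := 3 * y  -- replace 0 occurrence(s) of z with (3 * y)
  => ( 9 - ( ( y * 5 ) + x ) ) <= 2

Answer: ( 9 - ( ( y * 5 ) + x ) ) <= 2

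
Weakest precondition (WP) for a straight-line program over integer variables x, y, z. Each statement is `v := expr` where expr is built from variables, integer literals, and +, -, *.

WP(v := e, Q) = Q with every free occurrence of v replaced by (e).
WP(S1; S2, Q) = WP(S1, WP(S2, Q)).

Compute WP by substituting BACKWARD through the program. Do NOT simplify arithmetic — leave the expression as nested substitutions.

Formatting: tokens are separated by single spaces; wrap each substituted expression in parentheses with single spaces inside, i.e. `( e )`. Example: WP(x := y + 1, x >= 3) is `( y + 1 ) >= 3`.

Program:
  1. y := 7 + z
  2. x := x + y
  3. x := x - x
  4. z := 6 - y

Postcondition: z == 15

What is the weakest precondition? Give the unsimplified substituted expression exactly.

post: z == 15
stmt 4: z := 6 - y  -- replace 1 occurrence(s) of z with (6 - y)
  => ( 6 - y ) == 15
stmt 3: x := x - x  -- replace 0 occurrence(s) of x with (x - x)
  => ( 6 - y ) == 15
stmt 2: x := x + y  -- replace 0 occurrence(s) of x with (x + y)
  => ( 6 - y ) == 15
stmt 1: y := 7 + z  -- replace 1 occurrence(s) of y with (7 + z)
  => ( 6 - ( 7 + z ) ) == 15

Answer: ( 6 - ( 7 + z ) ) == 15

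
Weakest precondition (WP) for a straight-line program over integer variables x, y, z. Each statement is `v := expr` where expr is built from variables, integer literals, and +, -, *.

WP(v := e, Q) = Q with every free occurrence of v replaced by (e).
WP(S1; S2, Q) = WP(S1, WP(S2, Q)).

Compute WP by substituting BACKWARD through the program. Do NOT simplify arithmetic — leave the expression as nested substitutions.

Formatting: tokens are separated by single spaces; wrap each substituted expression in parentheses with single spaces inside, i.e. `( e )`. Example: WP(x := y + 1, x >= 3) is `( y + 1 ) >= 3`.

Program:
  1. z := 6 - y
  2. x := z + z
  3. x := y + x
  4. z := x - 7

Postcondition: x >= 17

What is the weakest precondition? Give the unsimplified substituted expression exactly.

Answer: ( y + ( ( 6 - y ) + ( 6 - y ) ) ) >= 17

Derivation:
post: x >= 17
stmt 4: z := x - 7  -- replace 0 occurrence(s) of z with (x - 7)
  => x >= 17
stmt 3: x := y + x  -- replace 1 occurrence(s) of x with (y + x)
  => ( y + x ) >= 17
stmt 2: x := z + z  -- replace 1 occurrence(s) of x with (z + z)
  => ( y + ( z + z ) ) >= 17
stmt 1: z := 6 - y  -- replace 2 occurrence(s) of z with (6 - y)
  => ( y + ( ( 6 - y ) + ( 6 - y ) ) ) >= 17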